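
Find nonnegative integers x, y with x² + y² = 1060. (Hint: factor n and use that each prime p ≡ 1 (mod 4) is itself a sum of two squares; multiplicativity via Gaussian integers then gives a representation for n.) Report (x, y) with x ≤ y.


Step 1: Factor n = 1060 = 2^2 · 5 · 53.
Step 2: Check the mod-4 condition on each prime factor: 2 = 2 (special); 5 ≡ 1 (mod 4), exponent 1; 53 ≡ 1 (mod 4), exponent 1.
All primes ≡ 3 (mod 4) appear to even exponent (or don't appear), so by the two-squares theorem n IS expressible as a sum of two squares.
Step 3: Build a representation. Group n = k² · m with k = 2 and m = 5 · 53 = 265 (a product of primes ≡ 1 (mod 4)); a representation of m scales to one of n via (k·x)² + (k·y)² = k²(x² + y²). Each prime p ≡ 1 (mod 4) is itself a sum of two squares; find a² by testing p − a² for a perfect square:
  5: 5 − 1² = 4 = 2² ⇒ 5 = 1² + 2².
  53: 53 − 1² = 52, 53 − 2² = 49 = 7² ⇒ 53 = 2² + 7².
  Combine using the Brahmagupta–Fibonacci identity (a² + b²)(c² + d²) = (ac − bd)² + (ad + bc)² = (ac + bd)² + (ad − bc)²:
  5 · 53 = 265: from (1² + 2²)(2² + 7²), take (1·2 − 2·7, 1·7 + 2·2) = (2 − 14, 7 + 4) = (-12, 11); dropping signs (only squares matter) gives (12, 11); check 12² + 11² = 144 + 121 = 265 ✓.
  Scale by k = 2: (2·12, 2·11) = (24, 22).
Step 4: Order so x ≤ y and verify: 22² + 24² = 484 + 576 = 1060 = n. ✓

n = 1060 = 22² + 24² (one valid representation with x ≤ y).


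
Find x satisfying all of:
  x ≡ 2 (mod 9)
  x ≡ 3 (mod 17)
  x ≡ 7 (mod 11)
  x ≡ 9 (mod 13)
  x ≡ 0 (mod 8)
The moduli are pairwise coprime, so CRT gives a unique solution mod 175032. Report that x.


Product of moduli M = 9 · 17 · 11 · 13 · 8 = 175032.
Merge one congruence at a time:
  Start: x ≡ 2 (mod 9).
  Combine with x ≡ 3 (mod 17); new modulus lcm = 153.
    Write x = 2 + 9·t and substitute into x ≡ 3 (mod 17): 9·t ≡ 3 − 2 = 1 (mod 17).
    The inverse of 9 mod 17 is 2 (since 9·2 = 18 = 1·17 + 1), so t ≡ 2·1 = 2 ≡ 2 (mod 17).
    Then x = 2 + 9·2 = 20, valid modulo lcm(9, 17) = 153: x ≡ 20 (mod 153).
  Combine with x ≡ 7 (mod 11); new modulus lcm = 1683.
    Write x = 20 + 153·t and substitute into x ≡ 7 (mod 11): 153·t ≡ 7 − 20 = -13 (mod 11).
    Reduce coefficients mod 11: 10·t ≡ 9 (mod 11).
    The inverse of 10 mod 11 is 10 (since 10·10 = 100 = 9·11 + 1), so t ≡ 10·9 = 90 ≡ 2 (mod 11).
    Then x = 20 + 153·2 = 326, valid modulo lcm(153, 11) = 1683: x ≡ 326 (mod 1683).
  Combine with x ≡ 9 (mod 13); new modulus lcm = 21879.
    Write x = 326 + 1683·t and substitute into x ≡ 9 (mod 13): 1683·t ≡ 9 − 326 = -317 (mod 13).
    Reduce coefficients mod 13: 6·t ≡ 8 (mod 13).
    The inverse of 6 mod 13 is 11 (since 6·11 = 66 = 5·13 + 1), so t ≡ 11·8 = 88 ≡ 10 (mod 13).
    Then x = 326 + 1683·10 = 17156, valid modulo lcm(1683, 13) = 21879: x ≡ 17156 (mod 21879).
  Combine with x ≡ 0 (mod 8); new modulus lcm = 175032.
    Write x = 17156 + 21879·t and substitute into x ≡ 0 (mod 8): 21879·t ≡ 0 − 17156 = -17156 (mod 8).
    Reduce coefficients mod 8: 7·t ≡ 4 (mod 8).
    The inverse of 7 mod 8 is 7 (since 7·7 = 49 = 6·8 + 1), so t ≡ 7·4 = 28 ≡ 4 (mod 8).
    Then x = 17156 + 21879·4 = 104672, valid modulo lcm(21879, 8) = 175032: x ≡ 104672 (mod 175032).
Verify against each original: 104672 mod 9 = 2, 104672 mod 17 = 3, 104672 mod 11 = 7, 104672 mod 13 = 9, 104672 mod 8 = 0.

x ≡ 104672 (mod 175032).


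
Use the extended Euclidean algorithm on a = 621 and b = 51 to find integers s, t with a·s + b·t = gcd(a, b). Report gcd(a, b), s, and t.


Euclidean algorithm on (621, 51) — divide until remainder is 0:
  621 = 12 · 51 + 9
  51 = 5 · 9 + 6
  9 = 1 · 6 + 3
  6 = 2 · 3 + 0
gcd(621, 51) = 3.
Track Bezout coefficients alongside the remainders: start with r₀ = 621 = a·1 + b·0 (s = 1, t = 0) and r₁ = 51 = a·0 + b·1 (s = 0, t = 1); each new remainder r_{k+1} = r_{k-1} − q_k·r_k inherits s_{k+1} = s_{k-1} − q_k·s_k, t_{k+1} = t_{k-1} − q_k·t_k, so r_k = a·s_k + b·t_k at every step:
  q = 12: r = 9, s = 1 − 12·0 = 1, t = 0 − 12·1 = -12  (check: 621·1 + 51·(-12) = 9)
  q = 5: r = 6, s = 0 − 5·1 = -5, t = 1 − 5·(-12) = 61  (check: 621·(-5) + 51·61 = 6)
  q = 1: r = 3, s = 1 − 1·(-5) = 6, t = -12 − 1·61 = -73  (check: 621·6 + 51·(-73) = 3)
The row with r = 3 (the gcd) gives the Bezout coefficients s = 6, t = -73.
Result: 621 · (6) + 51 · (-73) = 3.

gcd(621, 51) = 3; s = 6, t = -73 (check: 621·6 + 51·(-73) = 3).


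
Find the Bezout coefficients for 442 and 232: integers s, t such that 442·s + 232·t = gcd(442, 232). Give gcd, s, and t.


Euclidean algorithm on (442, 232) — divide until remainder is 0:
  442 = 1 · 232 + 210
  232 = 1 · 210 + 22
  210 = 9 · 22 + 12
  22 = 1 · 12 + 10
  12 = 1 · 10 + 2
  10 = 5 · 2 + 0
gcd(442, 232) = 2.
Track Bezout coefficients alongside the remainders: start with r₀ = 442 = a·1 + b·0 (s = 1, t = 0) and r₁ = 232 = a·0 + b·1 (s = 0, t = 1); each new remainder r_{k+1} = r_{k-1} − q_k·r_k inherits s_{k+1} = s_{k-1} − q_k·s_k, t_{k+1} = t_{k-1} − q_k·t_k, so r_k = a·s_k + b·t_k at every step:
  q = 1: r = 210, s = 1 − 1·0 = 1, t = 0 − 1·1 = -1  (check: 442·1 + 232·(-1) = 210)
  q = 1: r = 22, s = 0 − 1·1 = -1, t = 1 − 1·(-1) = 2  (check: 442·(-1) + 232·2 = 22)
  q = 9: r = 12, s = 1 − 9·(-1) = 10, t = -1 − 9·2 = -19  (check: 442·10 + 232·(-19) = 12)
  q = 1: r = 10, s = -1 − 1·10 = -11, t = 2 − 1·(-19) = 21  (check: 442·(-11) + 232·21 = 10)
  q = 1: r = 2, s = 10 − 1·(-11) = 21, t = -19 − 1·21 = -40  (check: 442·21 + 232·(-40) = 2)
The row with r = 2 (the gcd) gives the Bezout coefficients s = 21, t = -40.
Result: 442 · (21) + 232 · (-40) = 2.

gcd(442, 232) = 2; s = 21, t = -40 (check: 442·21 + 232·(-40) = 2).


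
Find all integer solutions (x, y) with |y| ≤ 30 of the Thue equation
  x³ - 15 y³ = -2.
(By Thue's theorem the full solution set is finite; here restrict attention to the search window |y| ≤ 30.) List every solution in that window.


The equation is x³ - 15y³ = -2. For fixed y, x³ = 15·y³ − 2, so a solution requires the RHS to be a perfect cube.
Strategy: iterate y from -30 to 30, compute RHS = 15·y³ − 2, and check whether it is a (positive or negative) perfect cube.
Check small values of y:
  y = 0: RHS = -2 is not a perfect cube.
  y = 1: RHS = 13 is not a perfect cube.
  y = -1: RHS = -17 is not a perfect cube.
  y = 2: RHS = 118 is not a perfect cube.
  y = -2: RHS = -122 is not a perfect cube.
  y = 3: RHS = 403 is not a perfect cube.
  y = -3: RHS = -407 is not a perfect cube.
Continuing the search up to |y| = 30 finds no solutions either.
No (x, y) in the scanned range satisfies the equation.

No integer solutions with |y| ≤ 30.


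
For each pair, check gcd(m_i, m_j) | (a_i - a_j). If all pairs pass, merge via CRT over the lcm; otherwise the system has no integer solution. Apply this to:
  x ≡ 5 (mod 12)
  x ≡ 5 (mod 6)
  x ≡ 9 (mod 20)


Moduli 12, 6, 20 are not pairwise coprime, so CRT works modulo lcm(m_i) when all pairwise compatibility conditions hold.
Pairwise compatibility: gcd(m_i, m_j) must divide a_i - a_j for every pair.
Merge one congruence at a time:
  Start: x ≡ 5 (mod 12).
  Combine with x ≡ 5 (mod 6): gcd(12, 6) = 6; 5 - 5 = 0, which IS divisible by 6, so compatible.
    Write x = 5 + 12·t and substitute into x ≡ 5 (mod 6): 12·t ≡ 5 − 5 = 0 (mod 6).
    Divide the congruence (and modulus) by g = 6: 2·t ≡ 0 (mod 1).
    Modulo 1 every t works; take t = 0.
    Then x = 5 + 12·0 = 5, valid modulo lcm(12, 6) = 12: x ≡ 5 (mod 12).
  Combine with x ≡ 9 (mod 20): gcd(12, 20) = 4; 9 - 5 = 4, which IS divisible by 4, so compatible.
    Write x = 5 + 12·t and substitute into x ≡ 9 (mod 20): 12·t ≡ 9 − 5 = 4 (mod 20).
    Divide the congruence (and modulus) by g = 4: 3·t ≡ 1 (mod 5).
    The inverse of 3 mod 5 is 2 (since 3·2 = 6 = 1·5 + 1), so t ≡ 2·1 = 2 ≡ 2 (mod 5).
    Then x = 5 + 12·2 = 29, valid modulo lcm(12, 20) = 60: x ≡ 29 (mod 60).
Verify: 29 mod 12 = 5, 29 mod 6 = 5, 29 mod 20 = 9.

x ≡ 29 (mod 60).


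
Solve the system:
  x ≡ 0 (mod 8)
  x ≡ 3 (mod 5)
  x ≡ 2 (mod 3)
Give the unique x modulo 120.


Moduli 8, 5, 3 are pairwise coprime; by CRT there is a unique solution modulo M = 8 · 5 · 3 = 120.
Solve pairwise, accumulating the modulus:
  Start with x ≡ 0 (mod 8).
  Combine with x ≡ 3 (mod 5): since gcd(8, 5) = 1, we get a unique residue mod 40.
    Write x = 0 + 8·t and substitute into x ≡ 3 (mod 5): 8·t ≡ 3 − 0 = 3 (mod 5).
    Reduce coefficients mod 5: 3·t ≡ 3 (mod 5).
    The inverse of 3 mod 5 is 2 (since 3·2 = 6 = 1·5 + 1), so t ≡ 2·3 = 6 ≡ 1 (mod 5).
    Then x = 0 + 8·1 = 8, valid modulo lcm(8, 5) = 40: x ≡ 8 (mod 40).
  Combine with x ≡ 2 (mod 3): since gcd(40, 3) = 1, we get a unique residue mod 120.
    Write x = 8 + 40·t and substitute into x ≡ 2 (mod 3): 40·t ≡ 2 − 8 = -6 (mod 3).
    Reduce coefficients mod 3: 1·t ≡ 0 (mod 3).
    So t ≡ 0 (mod 3).
    Then x = 8 + 40·0 = 8, valid modulo lcm(40, 3) = 120: x ≡ 8 (mod 120).
Verify: 8 mod 8 = 0 ✓, 8 mod 5 = 3 ✓, 8 mod 3 = 2 ✓.

x ≡ 8 (mod 120).


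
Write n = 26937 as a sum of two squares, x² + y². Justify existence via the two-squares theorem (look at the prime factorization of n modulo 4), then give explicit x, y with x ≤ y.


Step 1: Factor n = 26937 = 3^2 · 41 · 73.
Step 2: Check the mod-4 condition on each prime factor: 3 ≡ 3 (mod 4), exponent 2 (must be even); 41 ≡ 1 (mod 4), exponent 1; 73 ≡ 1 (mod 4), exponent 1.
All primes ≡ 3 (mod 4) appear to even exponent (or don't appear), so by the two-squares theorem n IS expressible as a sum of two squares.
Step 3: Build a representation. Group n = k² · m with k = 3 and m = 41 · 73 = 2993 (a product of primes ≡ 1 (mod 4)); a representation of m scales to one of n via (k·x)² + (k·y)² = k²(x² + y²). Each prime p ≡ 1 (mod 4) is itself a sum of two squares; find a² by testing p − a² for a perfect square:
  41: 41 − 1² = 40, 41 − 2² = 37, 41 − 3² = 32, 41 − 4² = 25 = 5² ⇒ 41 = 4² + 5².
  73: 73 − 1² = 72, 73 − 2² = 69, 73 − 3² = 64 = 8² ⇒ 73 = 3² + 8².
  Combine using the Brahmagupta–Fibonacci identity (a² + b²)(c² + d²) = (ac − bd)² + (ad + bc)² = (ac + bd)² + (ad − bc)²:
  41 · 73 = 2993: from (4² + 5²)(3² + 8²), take (4·3 − 5·8, 4·8 + 5·3) = (12 − 40, 32 + 15) = (-28, 47); dropping signs (only squares matter) gives (28, 47); check 28² + 47² = 784 + 2209 = 2993 ✓.
  Scale by k = 3: (3·28, 3·47) = (84, 141).
Step 4: Order so x ≤ y and verify: 84² + 141² = 7056 + 19881 = 26937 = n. ✓

n = 26937 = 84² + 141² (one valid representation with x ≤ y).


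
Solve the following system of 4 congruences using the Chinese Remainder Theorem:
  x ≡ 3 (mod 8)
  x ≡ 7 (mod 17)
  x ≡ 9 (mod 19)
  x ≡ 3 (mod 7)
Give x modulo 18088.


Product of moduli M = 8 · 17 · 19 · 7 = 18088.
Merge one congruence at a time:
  Start: x ≡ 3 (mod 8).
  Combine with x ≡ 7 (mod 17); new modulus lcm = 136.
    Write x = 3 + 8·t and substitute into x ≡ 7 (mod 17): 8·t ≡ 7 − 3 = 4 (mod 17).
    The inverse of 8 mod 17 is 15 (since 8·15 = 120 = 7·17 + 1), so t ≡ 15·4 = 60 ≡ 9 (mod 17).
    Then x = 3 + 8·9 = 75, valid modulo lcm(8, 17) = 136: x ≡ 75 (mod 136).
  Combine with x ≡ 9 (mod 19); new modulus lcm = 2584.
    Write x = 75 + 136·t and substitute into x ≡ 9 (mod 19): 136·t ≡ 9 − 75 = -66 (mod 19).
    Reduce coefficients mod 19: 3·t ≡ 10 (mod 19).
    The inverse of 3 mod 19 is 13 (since 3·13 = 39 = 2·19 + 1), so t ≡ 13·10 = 130 ≡ 16 (mod 19).
    Then x = 75 + 136·16 = 2251, valid modulo lcm(136, 19) = 2584: x ≡ 2251 (mod 2584).
  Combine with x ≡ 3 (mod 7); new modulus lcm = 18088.
    Write x = 2251 + 2584·t and substitute into x ≡ 3 (mod 7): 2584·t ≡ 3 − 2251 = -2248 (mod 7).
    Reduce coefficients mod 7: 1·t ≡ 6 (mod 7).
    So t ≡ 6 (mod 7).
    Then x = 2251 + 2584·6 = 17755, valid modulo lcm(2584, 7) = 18088: x ≡ 17755 (mod 18088).
Verify against each original: 17755 mod 8 = 3, 17755 mod 17 = 7, 17755 mod 19 = 9, 17755 mod 7 = 3.

x ≡ 17755 (mod 18088).


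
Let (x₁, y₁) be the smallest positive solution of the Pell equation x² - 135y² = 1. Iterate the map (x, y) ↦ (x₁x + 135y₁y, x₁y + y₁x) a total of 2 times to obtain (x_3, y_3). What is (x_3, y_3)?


Step 1: Find the fundamental solution (x₁, y₁) of x² - 135y² = 1.
  Expand √135 as a continued fraction. a₀ = ⌊√135⌋ = 11; iterate m_{k+1} = d_k·a_k − m_k, d_{k+1} = (135 − m_{k+1}²)/d_k, a_{k+1} = ⌊(a₀ + m_{k+1})/d_{k+1}⌋ (starting m₀ = 0, d₀ = 1), with convergents p_k = a_k·p_{k-1} + p_{k-2}, q_k = a_k·q_{k-1} + q_{k-2} (p₋₁ = 1, q₋₁ = 0):
  k = 0: a₀ = 11; p₀/q₀ = 11/1; p₀² − 135·q₀² = 121 − 135 = -14.
  k = 1: m = 11, d = 14, a = ⌊(11 + 11)/14⌋ = 1; p/q = (1·11 + 1)/(1·1 + 0) = 12/1; p² − 135·q² = 144 − 135 = 9.
  k = 2: m = 3, d = 9, a = ⌊(11 + 3)/9⌋ = 1; p/q = (1·12 + 11)/(1·1 + 1) = 23/2; p² − 135·q² = 529 − 540 = -11.
  k = 3: m = 6, d = 11, a = ⌊(11 + 6)/11⌋ = 1; p/q = (1·23 + 12)/(1·2 + 1) = 35/3; p² − 135·q² = 1225 − 1215 = 10.
  k = 4: m = 5, d = 10, a = ⌊(11 + 5)/10⌋ = 1; p/q = (1·35 + 23)/(1·3 + 2) = 58/5; p² − 135·q² = 3364 − 3375 = -11.
  k = 5: m = 5, d = 11, a = ⌊(11 + 5)/11⌋ = 1; p/q = (1·58 + 35)/(1·5 + 3) = 93/8; p² − 135·q² = 8649 − 8640 = 9.
  k = 6: m = 6, d = 9, a = ⌊(11 + 6)/9⌋ = 1; p/q = (1·93 + 58)/(1·8 + 5) = 151/13; p² − 135·q² = 22801 − 22815 = -14.
  k = 7: m = 3, d = 14, a = ⌊(11 + 3)/14⌋ = 1; p/q = (1·151 + 93)/(1·13 + 8) = 244/21; p² − 135·q² = 59536 − 59535 = 1.
  The first convergent with p² − 135·q² = 1 gives the fundamental solution (x₁, y₁) = (244, 21).
Step 2: Apply the recurrence (x_{n+1}, y_{n+1}) = (x₁x_n + 135y₁y_n, x₁y_n + y₁x_n) repeatedly.
  From (x_1, y_1) = (244, 21): x_2 = 244·244 + 135·21·21 = 119071; y_2 = 244·21 + 21·244 = 10248.
  From (x_2, y_2) = (119071, 10248): x_3 = 244·119071 + 135·21·10248 = 58106404; y_3 = 244·10248 + 21·119071 = 5001003.
Step 3: Verify x_3² - 135·y_3² = 3376354185811216 - 3376354185811215 = 1 (should be 1). ✓

(x_1, y_1) = (244, 21); (x_3, y_3) = (58106404, 5001003).


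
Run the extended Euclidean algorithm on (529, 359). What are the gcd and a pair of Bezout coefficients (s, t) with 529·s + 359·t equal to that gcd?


Euclidean algorithm on (529, 359) — divide until remainder is 0:
  529 = 1 · 359 + 170
  359 = 2 · 170 + 19
  170 = 8 · 19 + 18
  19 = 1 · 18 + 1
  18 = 18 · 1 + 0
gcd(529, 359) = 1.
Track Bezout coefficients alongside the remainders: start with r₀ = 529 = a·1 + b·0 (s = 1, t = 0) and r₁ = 359 = a·0 + b·1 (s = 0, t = 1); each new remainder r_{k+1} = r_{k-1} − q_k·r_k inherits s_{k+1} = s_{k-1} − q_k·s_k, t_{k+1} = t_{k-1} − q_k·t_k, so r_k = a·s_k + b·t_k at every step:
  q = 1: r = 170, s = 1 − 1·0 = 1, t = 0 − 1·1 = -1  (check: 529·1 + 359·(-1) = 170)
  q = 2: r = 19, s = 0 − 2·1 = -2, t = 1 − 2·(-1) = 3  (check: 529·(-2) + 359·3 = 19)
  q = 8: r = 18, s = 1 − 8·(-2) = 17, t = -1 − 8·3 = -25  (check: 529·17 + 359·(-25) = 18)
  q = 1: r = 1, s = -2 − 1·17 = -19, t = 3 − 1·(-25) = 28  (check: 529·(-19) + 359·28 = 1)
The row with r = 1 (the gcd) gives the Bezout coefficients s = -19, t = 28.
Result: 529 · (-19) + 359 · (28) = 1.

gcd(529, 359) = 1; s = -19, t = 28 (check: 529·(-19) + 359·28 = 1).


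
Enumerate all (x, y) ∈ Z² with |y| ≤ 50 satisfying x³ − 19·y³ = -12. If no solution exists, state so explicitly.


The equation is x³ - 19y³ = -12. For fixed y, x³ = 19·y³ − 12, so a solution requires the RHS to be a perfect cube.
Strategy: iterate y from -50 to 50, compute RHS = 19·y³ − 12, and check whether it is a (positive or negative) perfect cube.
Check small values of y:
  y = 0: RHS = -12 is not a perfect cube.
  y = 1: RHS = 7 is not a perfect cube.
  y = -1: RHS = -31 is not a perfect cube.
  y = 2: RHS = 140 is not a perfect cube.
  y = -2: RHS = -164 is not a perfect cube.
  y = 3: RHS = 501 is not a perfect cube.
  y = -3: RHS = -525 is not a perfect cube.
Continuing the search up to |y| = 50 finds no solutions either.
No (x, y) in the scanned range satisfies the equation.

No integer solutions with |y| ≤ 50.


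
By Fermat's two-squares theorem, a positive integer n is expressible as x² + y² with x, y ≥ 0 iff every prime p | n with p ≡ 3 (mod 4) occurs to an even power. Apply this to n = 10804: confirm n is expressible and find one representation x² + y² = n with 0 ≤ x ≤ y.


Step 1: Factor n = 10804 = 2^2 · 37 · 73.
Step 2: Check the mod-4 condition on each prime factor: 2 = 2 (special); 37 ≡ 1 (mod 4), exponent 1; 73 ≡ 1 (mod 4), exponent 1.
All primes ≡ 3 (mod 4) appear to even exponent (or don't appear), so by the two-squares theorem n IS expressible as a sum of two squares.
Step 3: Build a representation. Group n = k² · m with k = 2 and m = 37 · 73 = 2701 (a product of primes ≡ 1 (mod 4)); a representation of m scales to one of n via (k·x)² + (k·y)² = k²(x² + y²). Each prime p ≡ 1 (mod 4) is itself a sum of two squares; find a² by testing p − a² for a perfect square:
  37: 37 − 1² = 36 = 6² ⇒ 37 = 1² + 6².
  73: 73 − 1² = 72, 73 − 2² = 69, 73 − 3² = 64 = 8² ⇒ 73 = 3² + 8².
  Combine using the Brahmagupta–Fibonacci identity (a² + b²)(c² + d²) = (ac − bd)² + (ad + bc)² = (ac + bd)² + (ad − bc)²:
  37 · 73 = 2701: from (1² + 6²)(3² + 8²), take (1·3 − 6·8, 1·8 + 6·3) = (3 − 48, 8 + 18) = (-45, 26); dropping signs (only squares matter) gives (45, 26); check 45² + 26² = 2025 + 676 = 2701 ✓.
  Scale by k = 2: (2·45, 2·26) = (90, 52).
Step 4: Order so x ≤ y and verify: 52² + 90² = 2704 + 8100 = 10804 = n. ✓

n = 10804 = 52² + 90² (one valid representation with x ≤ y).


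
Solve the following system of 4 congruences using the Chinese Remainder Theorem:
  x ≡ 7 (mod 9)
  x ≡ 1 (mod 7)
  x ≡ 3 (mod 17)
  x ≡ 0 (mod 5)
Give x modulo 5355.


Product of moduli M = 9 · 7 · 17 · 5 = 5355.
Merge one congruence at a time:
  Start: x ≡ 7 (mod 9).
  Combine with x ≡ 1 (mod 7); new modulus lcm = 63.
    Write x = 7 + 9·t and substitute into x ≡ 1 (mod 7): 9·t ≡ 1 − 7 = -6 (mod 7).
    Reduce coefficients mod 7: 2·t ≡ 1 (mod 7).
    The inverse of 2 mod 7 is 4 (since 2·4 = 8 = 1·7 + 1), so t ≡ 4·1 = 4 ≡ 4 (mod 7).
    Then x = 7 + 9·4 = 43, valid modulo lcm(9, 7) = 63: x ≡ 43 (mod 63).
  Combine with x ≡ 3 (mod 17); new modulus lcm = 1071.
    Write x = 43 + 63·t and substitute into x ≡ 3 (mod 17): 63·t ≡ 3 − 43 = -40 (mod 17).
    Reduce coefficients mod 17: 12·t ≡ 11 (mod 17).
    The inverse of 12 mod 17 is 10 (since 12·10 = 120 = 7·17 + 1), so t ≡ 10·11 = 110 ≡ 8 (mod 17).
    Then x = 43 + 63·8 = 547, valid modulo lcm(63, 17) = 1071: x ≡ 547 (mod 1071).
  Combine with x ≡ 0 (mod 5); new modulus lcm = 5355.
    Write x = 547 + 1071·t and substitute into x ≡ 0 (mod 5): 1071·t ≡ 0 − 547 = -547 (mod 5).
    Reduce coefficients mod 5: 1·t ≡ 3 (mod 5).
    So t ≡ 3 (mod 5).
    Then x = 547 + 1071·3 = 3760, valid modulo lcm(1071, 5) = 5355: x ≡ 3760 (mod 5355).
Verify against each original: 3760 mod 9 = 7, 3760 mod 7 = 1, 3760 mod 17 = 3, 3760 mod 5 = 0.

x ≡ 3760 (mod 5355).


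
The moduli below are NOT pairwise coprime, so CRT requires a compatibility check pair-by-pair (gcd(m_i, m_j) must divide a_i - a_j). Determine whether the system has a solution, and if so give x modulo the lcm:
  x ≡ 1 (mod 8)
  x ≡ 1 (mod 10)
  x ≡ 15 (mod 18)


Moduli 8, 10, 18 are not pairwise coprime, so CRT works modulo lcm(m_i) when all pairwise compatibility conditions hold.
Pairwise compatibility: gcd(m_i, m_j) must divide a_i - a_j for every pair.
Merge one congruence at a time:
  Start: x ≡ 1 (mod 8).
  Combine with x ≡ 1 (mod 10): gcd(8, 10) = 2; 1 - 1 = 0, which IS divisible by 2, so compatible.
    Write x = 1 + 8·t and substitute into x ≡ 1 (mod 10): 8·t ≡ 1 − 1 = 0 (mod 10).
    Divide the congruence (and modulus) by g = 2: 4·t ≡ 0 (mod 5).
    The inverse of 4 mod 5 is 4 (since 4·4 = 16 = 3·5 + 1), so t ≡ 4·0 = 0 ≡ 0 (mod 5).
    Then x = 1 + 8·0 = 1, valid modulo lcm(8, 10) = 40: x ≡ 1 (mod 40).
  Combine with x ≡ 15 (mod 18): gcd(40, 18) = 2; 15 - 1 = 14, which IS divisible by 2, so compatible.
    Write x = 1 + 40·t and substitute into x ≡ 15 (mod 18): 40·t ≡ 15 − 1 = 14 (mod 18).
    Divide the congruence (and modulus) by g = 2: 20·t ≡ 7 (mod 9).
    Reduce coefficients mod 9: 2·t ≡ 7 (mod 9).
    The inverse of 2 mod 9 is 5 (since 2·5 = 10 = 1·9 + 1), so t ≡ 5·7 = 35 ≡ 8 (mod 9).
    Then x = 1 + 40·8 = 321, valid modulo lcm(40, 18) = 360: x ≡ 321 (mod 360).
Verify: 321 mod 8 = 1, 321 mod 10 = 1, 321 mod 18 = 15.

x ≡ 321 (mod 360).


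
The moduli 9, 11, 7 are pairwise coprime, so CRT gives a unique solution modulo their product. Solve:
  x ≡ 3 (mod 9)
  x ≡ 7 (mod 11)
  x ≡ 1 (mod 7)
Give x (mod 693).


Moduli 9, 11, 7 are pairwise coprime; by CRT there is a unique solution modulo M = 9 · 11 · 7 = 693.
Solve pairwise, accumulating the modulus:
  Start with x ≡ 3 (mod 9).
  Combine with x ≡ 7 (mod 11): since gcd(9, 11) = 1, we get a unique residue mod 99.
    Write x = 3 + 9·t and substitute into x ≡ 7 (mod 11): 9·t ≡ 7 − 3 = 4 (mod 11).
    The inverse of 9 mod 11 is 5 (since 9·5 = 45 = 4·11 + 1), so t ≡ 5·4 = 20 ≡ 9 (mod 11).
    Then x = 3 + 9·9 = 84, valid modulo lcm(9, 11) = 99: x ≡ 84 (mod 99).
  Combine with x ≡ 1 (mod 7): since gcd(99, 7) = 1, we get a unique residue mod 693.
    Write x = 84 + 99·t and substitute into x ≡ 1 (mod 7): 99·t ≡ 1 − 84 = -83 (mod 7).
    Reduce coefficients mod 7: 1·t ≡ 1 (mod 7).
    So t ≡ 1 (mod 7).
    Then x = 84 + 99·1 = 183, valid modulo lcm(99, 7) = 693: x ≡ 183 (mod 693).
Verify: 183 mod 9 = 3 ✓, 183 mod 11 = 7 ✓, 183 mod 7 = 1 ✓.

x ≡ 183 (mod 693).


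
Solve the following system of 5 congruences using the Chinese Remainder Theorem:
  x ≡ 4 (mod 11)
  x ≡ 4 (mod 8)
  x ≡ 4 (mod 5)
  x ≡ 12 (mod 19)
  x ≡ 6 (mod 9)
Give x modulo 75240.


Product of moduli M = 11 · 8 · 5 · 19 · 9 = 75240.
Merge one congruence at a time:
  Start: x ≡ 4 (mod 11).
  Combine with x ≡ 4 (mod 8); new modulus lcm = 88.
    Write x = 4 + 11·t and substitute into x ≡ 4 (mod 8): 11·t ≡ 4 − 4 = 0 (mod 8).
    Reduce coefficients mod 8: 3·t ≡ 0 (mod 8).
    The inverse of 3 mod 8 is 3 (since 3·3 = 9 = 1·8 + 1), so t ≡ 3·0 = 0 ≡ 0 (mod 8).
    Then x = 4 + 11·0 = 4, valid modulo lcm(11, 8) = 88: x ≡ 4 (mod 88).
  Combine with x ≡ 4 (mod 5); new modulus lcm = 440.
    Write x = 4 + 88·t and substitute into x ≡ 4 (mod 5): 88·t ≡ 4 − 4 = 0 (mod 5).
    Reduce coefficients mod 5: 3·t ≡ 0 (mod 5).
    The inverse of 3 mod 5 is 2 (since 3·2 = 6 = 1·5 + 1), so t ≡ 2·0 = 0 ≡ 0 (mod 5).
    Then x = 4 + 88·0 = 4, valid modulo lcm(88, 5) = 440: x ≡ 4 (mod 440).
  Combine with x ≡ 12 (mod 19); new modulus lcm = 8360.
    Write x = 4 + 440·t and substitute into x ≡ 12 (mod 19): 440·t ≡ 12 − 4 = 8 (mod 19).
    Reduce coefficients mod 19: 3·t ≡ 8 (mod 19).
    The inverse of 3 mod 19 is 13 (since 3·13 = 39 = 2·19 + 1), so t ≡ 13·8 = 104 ≡ 9 (mod 19).
    Then x = 4 + 440·9 = 3964, valid modulo lcm(440, 19) = 8360: x ≡ 3964 (mod 8360).
  Combine with x ≡ 6 (mod 9); new modulus lcm = 75240.
    Write x = 3964 + 8360·t and substitute into x ≡ 6 (mod 9): 8360·t ≡ 6 − 3964 = -3958 (mod 9).
    Reduce coefficients mod 9: 8·t ≡ 2 (mod 9).
    The inverse of 8 mod 9 is 8 (since 8·8 = 64 = 7·9 + 1), so t ≡ 8·2 = 16 ≡ 7 (mod 9).
    Then x = 3964 + 8360·7 = 62484, valid modulo lcm(8360, 9) = 75240: x ≡ 62484 (mod 75240).
Verify against each original: 62484 mod 11 = 4, 62484 mod 8 = 4, 62484 mod 5 = 4, 62484 mod 19 = 12, 62484 mod 9 = 6.

x ≡ 62484 (mod 75240).


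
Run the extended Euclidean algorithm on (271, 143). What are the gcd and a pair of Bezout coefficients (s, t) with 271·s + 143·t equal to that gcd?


Euclidean algorithm on (271, 143) — divide until remainder is 0:
  271 = 1 · 143 + 128
  143 = 1 · 128 + 15
  128 = 8 · 15 + 8
  15 = 1 · 8 + 7
  8 = 1 · 7 + 1
  7 = 7 · 1 + 0
gcd(271, 143) = 1.
Track Bezout coefficients alongside the remainders: start with r₀ = 271 = a·1 + b·0 (s = 1, t = 0) and r₁ = 143 = a·0 + b·1 (s = 0, t = 1); each new remainder r_{k+1} = r_{k-1} − q_k·r_k inherits s_{k+1} = s_{k-1} − q_k·s_k, t_{k+1} = t_{k-1} − q_k·t_k, so r_k = a·s_k + b·t_k at every step:
  q = 1: r = 128, s = 1 − 1·0 = 1, t = 0 − 1·1 = -1  (check: 271·1 + 143·(-1) = 128)
  q = 1: r = 15, s = 0 − 1·1 = -1, t = 1 − 1·(-1) = 2  (check: 271·(-1) + 143·2 = 15)
  q = 8: r = 8, s = 1 − 8·(-1) = 9, t = -1 − 8·2 = -17  (check: 271·9 + 143·(-17) = 8)
  q = 1: r = 7, s = -1 − 1·9 = -10, t = 2 − 1·(-17) = 19  (check: 271·(-10) + 143·19 = 7)
  q = 1: r = 1, s = 9 − 1·(-10) = 19, t = -17 − 1·19 = -36  (check: 271·19 + 143·(-36) = 1)
The row with r = 1 (the gcd) gives the Bezout coefficients s = 19, t = -36.
Result: 271 · (19) + 143 · (-36) = 1.

gcd(271, 143) = 1; s = 19, t = -36 (check: 271·19 + 143·(-36) = 1).


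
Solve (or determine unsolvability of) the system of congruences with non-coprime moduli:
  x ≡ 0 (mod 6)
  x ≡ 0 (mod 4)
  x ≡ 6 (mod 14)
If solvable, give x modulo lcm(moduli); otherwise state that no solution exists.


Moduli 6, 4, 14 are not pairwise coprime, so CRT works modulo lcm(m_i) when all pairwise compatibility conditions hold.
Pairwise compatibility: gcd(m_i, m_j) must divide a_i - a_j for every pair.
Merge one congruence at a time:
  Start: x ≡ 0 (mod 6).
  Combine with x ≡ 0 (mod 4): gcd(6, 4) = 2; 0 - 0 = 0, which IS divisible by 2, so compatible.
    Write x = 0 + 6·t and substitute into x ≡ 0 (mod 4): 6·t ≡ 0 − 0 = 0 (mod 4).
    Divide the congruence (and modulus) by g = 2: 3·t ≡ 0 (mod 2).
    Reduce coefficients mod 2: 1·t ≡ 0 (mod 2).
    So t ≡ 0 (mod 2).
    Then x = 0 + 6·0 = 0, valid modulo lcm(6, 4) = 12: x ≡ 0 (mod 12).
  Combine with x ≡ 6 (mod 14): gcd(12, 14) = 2; 6 - 0 = 6, which IS divisible by 2, so compatible.
    Write x = 0 + 12·t and substitute into x ≡ 6 (mod 14): 12·t ≡ 6 − 0 = 6 (mod 14).
    Divide the congruence (and modulus) by g = 2: 6·t ≡ 3 (mod 7).
    The inverse of 6 mod 7 is 6 (since 6·6 = 36 = 5·7 + 1), so t ≡ 6·3 = 18 ≡ 4 (mod 7).
    Then x = 0 + 12·4 = 48, valid modulo lcm(12, 14) = 84: x ≡ 48 (mod 84).
Verify: 48 mod 6 = 0, 48 mod 4 = 0, 48 mod 14 = 6.

x ≡ 48 (mod 84).


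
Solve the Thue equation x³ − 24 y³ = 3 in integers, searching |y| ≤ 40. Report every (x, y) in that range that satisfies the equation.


The equation is x³ - 24y³ = 3. For fixed y, x³ = 24·y³ + 3, so a solution requires the RHS to be a perfect cube.
Strategy: iterate y from -40 to 40, compute RHS = 24·y³ + 3, and check whether it is a (positive or negative) perfect cube.
Check small values of y:
  y = 0: RHS = 3 is not a perfect cube.
  y = 1: RHS = 27 = (3)³ ⇒ x = 3 works.
  y = -1: RHS = -21 is not a perfect cube.
  y = 2: RHS = 195 is not a perfect cube.
  y = -2: RHS = -189 is not a perfect cube.
  y = 3: RHS = 651 is not a perfect cube.
  y = -3: RHS = -645 is not a perfect cube.
Continuing the search up to |y| = 40 finds no further solutions beyond those listed.
Collected solutions: (3, 1).

Solutions (with |y| ≤ 40): (3, 1).


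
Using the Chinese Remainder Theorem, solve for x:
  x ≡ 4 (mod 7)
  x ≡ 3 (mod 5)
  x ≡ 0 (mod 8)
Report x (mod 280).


Moduli 7, 5, 8 are pairwise coprime; by CRT there is a unique solution modulo M = 7 · 5 · 8 = 280.
Solve pairwise, accumulating the modulus:
  Start with x ≡ 4 (mod 7).
  Combine with x ≡ 3 (mod 5): since gcd(7, 5) = 1, we get a unique residue mod 35.
    Write x = 4 + 7·t and substitute into x ≡ 3 (mod 5): 7·t ≡ 3 − 4 = -1 (mod 5).
    Reduce coefficients mod 5: 2·t ≡ 4 (mod 5).
    The inverse of 2 mod 5 is 3 (since 2·3 = 6 = 1·5 + 1), so t ≡ 3·4 = 12 ≡ 2 (mod 5).
    Then x = 4 + 7·2 = 18, valid modulo lcm(7, 5) = 35: x ≡ 18 (mod 35).
  Combine with x ≡ 0 (mod 8): since gcd(35, 8) = 1, we get a unique residue mod 280.
    Write x = 18 + 35·t and substitute into x ≡ 0 (mod 8): 35·t ≡ 0 − 18 = -18 (mod 8).
    Reduce coefficients mod 8: 3·t ≡ 6 (mod 8).
    The inverse of 3 mod 8 is 3 (since 3·3 = 9 = 1·8 + 1), so t ≡ 3·6 = 18 ≡ 2 (mod 8).
    Then x = 18 + 35·2 = 88, valid modulo lcm(35, 8) = 280: x ≡ 88 (mod 280).
Verify: 88 mod 7 = 4 ✓, 88 mod 5 = 3 ✓, 88 mod 8 = 0 ✓.

x ≡ 88 (mod 280).


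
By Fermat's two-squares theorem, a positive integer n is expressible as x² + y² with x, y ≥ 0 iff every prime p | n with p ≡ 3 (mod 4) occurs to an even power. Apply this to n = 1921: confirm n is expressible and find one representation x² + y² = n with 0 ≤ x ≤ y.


Step 1: Factor n = 1921 = 17 · 113.
Step 2: Check the mod-4 condition on each prime factor: 17 ≡ 1 (mod 4), exponent 1; 113 ≡ 1 (mod 4), exponent 1.
All primes ≡ 3 (mod 4) appear to even exponent (or don't appear), so by the two-squares theorem n IS expressible as a sum of two squares.
Step 3: Build a representation. Here n = 17 · 113 is a product of primes ≡ 1 (mod 4). Each prime p ≡ 1 (mod 4) is itself a sum of two squares; find a² by testing p − a² for a perfect square:
  17: 17 − 1² = 16 = 4² ⇒ 17 = 1² + 4².
  113: 113 − 1² = 112, 113 − 2² = 109, 113 − 3² = 104, 113 − 4² = 97, 113 − 5² = 88, 113 − 6² = 77, 113 − 7² = 64 = 8² ⇒ 113 = 7² + 8².
  Combine using the Brahmagupta–Fibonacci identity (a² + b²)(c² + d²) = (ac − bd)² + (ad + bc)² = (ac + bd)² + (ad − bc)²:
  17 · 113 = 1921: from (1² + 4²)(7² + 8²), take (1·7 − 4·8, 1·8 + 4·7) = (7 − 32, 8 + 28) = (-25, 36); dropping signs (only squares matter) gives (25, 36); check 25² + 36² = 625 + 1296 = 1921 ✓.
Step 4: Order so x ≤ y and verify: 25² + 36² = 625 + 1296 = 1921 = n. ✓

n = 1921 = 25² + 36² (one valid representation with x ≤ y).


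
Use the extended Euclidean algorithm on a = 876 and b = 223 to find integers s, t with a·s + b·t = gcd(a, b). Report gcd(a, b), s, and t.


Euclidean algorithm on (876, 223) — divide until remainder is 0:
  876 = 3 · 223 + 207
  223 = 1 · 207 + 16
  207 = 12 · 16 + 15
  16 = 1 · 15 + 1
  15 = 15 · 1 + 0
gcd(876, 223) = 1.
Track Bezout coefficients alongside the remainders: start with r₀ = 876 = a·1 + b·0 (s = 1, t = 0) and r₁ = 223 = a·0 + b·1 (s = 0, t = 1); each new remainder r_{k+1} = r_{k-1} − q_k·r_k inherits s_{k+1} = s_{k-1} − q_k·s_k, t_{k+1} = t_{k-1} − q_k·t_k, so r_k = a·s_k + b·t_k at every step:
  q = 3: r = 207, s = 1 − 3·0 = 1, t = 0 − 3·1 = -3  (check: 876·1 + 223·(-3) = 207)
  q = 1: r = 16, s = 0 − 1·1 = -1, t = 1 − 1·(-3) = 4  (check: 876·(-1) + 223·4 = 16)
  q = 12: r = 15, s = 1 − 12·(-1) = 13, t = -3 − 12·4 = -51  (check: 876·13 + 223·(-51) = 15)
  q = 1: r = 1, s = -1 − 1·13 = -14, t = 4 − 1·(-51) = 55  (check: 876·(-14) + 223·55 = 1)
The row with r = 1 (the gcd) gives the Bezout coefficients s = -14, t = 55.
Result: 876 · (-14) + 223 · (55) = 1.

gcd(876, 223) = 1; s = -14, t = 55 (check: 876·(-14) + 223·55 = 1).


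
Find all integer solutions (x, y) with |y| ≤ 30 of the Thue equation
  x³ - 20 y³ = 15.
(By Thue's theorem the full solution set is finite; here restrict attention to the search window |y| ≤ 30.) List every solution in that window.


The equation is x³ - 20y³ = 15. For fixed y, x³ = 20·y³ + 15, so a solution requires the RHS to be a perfect cube.
Strategy: iterate y from -30 to 30, compute RHS = 20·y³ + 15, and check whether it is a (positive or negative) perfect cube.
Check small values of y:
  y = 0: RHS = 15 is not a perfect cube.
  y = 1: RHS = 35 is not a perfect cube.
  y = -1: RHS = -5 is not a perfect cube.
  y = 2: RHS = 175 is not a perfect cube.
  y = -2: RHS = -145 is not a perfect cube.
  y = 3: RHS = 555 is not a perfect cube.
  y = -3: RHS = -525 is not a perfect cube.
Continuing the search up to |y| = 30 finds no solutions either.
No (x, y) in the scanned range satisfies the equation.

No integer solutions with |y| ≤ 30.


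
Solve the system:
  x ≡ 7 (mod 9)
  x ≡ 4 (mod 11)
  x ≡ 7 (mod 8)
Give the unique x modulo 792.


Moduli 9, 11, 8 are pairwise coprime; by CRT there is a unique solution modulo M = 9 · 11 · 8 = 792.
Solve pairwise, accumulating the modulus:
  Start with x ≡ 7 (mod 9).
  Combine with x ≡ 4 (mod 11): since gcd(9, 11) = 1, we get a unique residue mod 99.
    Write x = 7 + 9·t and substitute into x ≡ 4 (mod 11): 9·t ≡ 4 − 7 = -3 (mod 11).
    Reduce coefficients mod 11: 9·t ≡ 8 (mod 11).
    The inverse of 9 mod 11 is 5 (since 9·5 = 45 = 4·11 + 1), so t ≡ 5·8 = 40 ≡ 7 (mod 11).
    Then x = 7 + 9·7 = 70, valid modulo lcm(9, 11) = 99: x ≡ 70 (mod 99).
  Combine with x ≡ 7 (mod 8): since gcd(99, 8) = 1, we get a unique residue mod 792.
    Write x = 70 + 99·t and substitute into x ≡ 7 (mod 8): 99·t ≡ 7 − 70 = -63 (mod 8).
    Reduce coefficients mod 8: 3·t ≡ 1 (mod 8).
    The inverse of 3 mod 8 is 3 (since 3·3 = 9 = 1·8 + 1), so t ≡ 3·1 = 3 ≡ 3 (mod 8).
    Then x = 70 + 99·3 = 367, valid modulo lcm(99, 8) = 792: x ≡ 367 (mod 792).
Verify: 367 mod 9 = 7 ✓, 367 mod 11 = 4 ✓, 367 mod 8 = 7 ✓.

x ≡ 367 (mod 792).


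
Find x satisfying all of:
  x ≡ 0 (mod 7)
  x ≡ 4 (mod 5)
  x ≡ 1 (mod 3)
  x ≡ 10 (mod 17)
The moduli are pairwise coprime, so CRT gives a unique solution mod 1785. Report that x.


Product of moduli M = 7 · 5 · 3 · 17 = 1785.
Merge one congruence at a time:
  Start: x ≡ 0 (mod 7).
  Combine with x ≡ 4 (mod 5); new modulus lcm = 35.
    Write x = 0 + 7·t and substitute into x ≡ 4 (mod 5): 7·t ≡ 4 − 0 = 4 (mod 5).
    Reduce coefficients mod 5: 2·t ≡ 4 (mod 5).
    The inverse of 2 mod 5 is 3 (since 2·3 = 6 = 1·5 + 1), so t ≡ 3·4 = 12 ≡ 2 (mod 5).
    Then x = 0 + 7·2 = 14, valid modulo lcm(7, 5) = 35: x ≡ 14 (mod 35).
  Combine with x ≡ 1 (mod 3); new modulus lcm = 105.
    Write x = 14 + 35·t and substitute into x ≡ 1 (mod 3): 35·t ≡ 1 − 14 = -13 (mod 3).
    Reduce coefficients mod 3: 2·t ≡ 2 (mod 3).
    The inverse of 2 mod 3 is 2 (since 2·2 = 4 = 1·3 + 1), so t ≡ 2·2 = 4 ≡ 1 (mod 3).
    Then x = 14 + 35·1 = 49, valid modulo lcm(35, 3) = 105: x ≡ 49 (mod 105).
  Combine with x ≡ 10 (mod 17); new modulus lcm = 1785.
    Write x = 49 + 105·t and substitute into x ≡ 10 (mod 17): 105·t ≡ 10 − 49 = -39 (mod 17).
    Reduce coefficients mod 17: 3·t ≡ 12 (mod 17).
    The inverse of 3 mod 17 is 6 (since 3·6 = 18 = 1·17 + 1), so t ≡ 6·12 = 72 ≡ 4 (mod 17).
    Then x = 49 + 105·4 = 469, valid modulo lcm(105, 17) = 1785: x ≡ 469 (mod 1785).
Verify against each original: 469 mod 7 = 0, 469 mod 5 = 4, 469 mod 3 = 1, 469 mod 17 = 10.

x ≡ 469 (mod 1785).


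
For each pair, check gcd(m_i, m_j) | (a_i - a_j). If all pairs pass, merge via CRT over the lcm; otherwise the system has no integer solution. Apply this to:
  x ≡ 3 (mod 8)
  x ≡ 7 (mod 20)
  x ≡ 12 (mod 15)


Moduli 8, 20, 15 are not pairwise coprime, so CRT works modulo lcm(m_i) when all pairwise compatibility conditions hold.
Pairwise compatibility: gcd(m_i, m_j) must divide a_i - a_j for every pair.
Merge one congruence at a time:
  Start: x ≡ 3 (mod 8).
  Combine with x ≡ 7 (mod 20): gcd(8, 20) = 4; 7 - 3 = 4, which IS divisible by 4, so compatible.
    Write x = 3 + 8·t and substitute into x ≡ 7 (mod 20): 8·t ≡ 7 − 3 = 4 (mod 20).
    Divide the congruence (and modulus) by g = 4: 2·t ≡ 1 (mod 5).
    The inverse of 2 mod 5 is 3 (since 2·3 = 6 = 1·5 + 1), so t ≡ 3·1 = 3 ≡ 3 (mod 5).
    Then x = 3 + 8·3 = 27, valid modulo lcm(8, 20) = 40: x ≡ 27 (mod 40).
  Combine with x ≡ 12 (mod 15): gcd(40, 15) = 5; 12 - 27 = -15, which IS divisible by 5, so compatible.
    Write x = 27 + 40·t and substitute into x ≡ 12 (mod 15): 40·t ≡ 12 − 27 = -15 (mod 15).
    Divide the congruence (and modulus) by g = 5: 8·t ≡ -3 (mod 3).
    Reduce coefficients mod 3: 2·t ≡ 0 (mod 3).
    The inverse of 2 mod 3 is 2 (since 2·2 = 4 = 1·3 + 1), so t ≡ 2·0 = 0 ≡ 0 (mod 3).
    Then x = 27 + 40·0 = 27, valid modulo lcm(40, 15) = 120: x ≡ 27 (mod 120).
Verify: 27 mod 8 = 3, 27 mod 20 = 7, 27 mod 15 = 12.

x ≡ 27 (mod 120).


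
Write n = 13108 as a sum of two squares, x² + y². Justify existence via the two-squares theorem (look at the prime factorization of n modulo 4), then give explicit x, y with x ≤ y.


Step 1: Factor n = 13108 = 2^2 · 29 · 113.
Step 2: Check the mod-4 condition on each prime factor: 2 = 2 (special); 29 ≡ 1 (mod 4), exponent 1; 113 ≡ 1 (mod 4), exponent 1.
All primes ≡ 3 (mod 4) appear to even exponent (or don't appear), so by the two-squares theorem n IS expressible as a sum of two squares.
Step 3: Build a representation. Group n = k² · m with k = 2 and m = 29 · 113 = 3277 (a product of primes ≡ 1 (mod 4)); a representation of m scales to one of n via (k·x)² + (k·y)² = k²(x² + y²). Each prime p ≡ 1 (mod 4) is itself a sum of two squares; find a² by testing p − a² for a perfect square:
  29: 29 − 1² = 28, 29 − 2² = 25 = 5² ⇒ 29 = 2² + 5².
  113: 113 − 1² = 112, 113 − 2² = 109, 113 − 3² = 104, 113 − 4² = 97, 113 − 5² = 88, 113 − 6² = 77, 113 − 7² = 64 = 8² ⇒ 113 = 7² + 8².
  Combine using the Brahmagupta–Fibonacci identity (a² + b²)(c² + d²) = (ac − bd)² + (ad + bc)² = (ac + bd)² + (ad − bc)²:
  29 · 113 = 3277: from (2² + 5²)(7² + 8²), take (2·7 − 5·8, 2·8 + 5·7) = (14 − 40, 16 + 35) = (-26, 51); dropping signs (only squares matter) gives (26, 51); check 26² + 51² = 676 + 2601 = 3277 ✓.
  Scale by k = 2: (2·26, 2·51) = (52, 102).
Step 4: Order so x ≤ y and verify: 52² + 102² = 2704 + 10404 = 13108 = n. ✓

n = 13108 = 52² + 102² (one valid representation with x ≤ y).


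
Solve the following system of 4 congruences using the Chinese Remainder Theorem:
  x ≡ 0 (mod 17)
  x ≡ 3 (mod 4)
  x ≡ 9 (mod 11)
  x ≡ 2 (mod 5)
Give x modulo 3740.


Product of moduli M = 17 · 4 · 11 · 5 = 3740.
Merge one congruence at a time:
  Start: x ≡ 0 (mod 17).
  Combine with x ≡ 3 (mod 4); new modulus lcm = 68.
    Write x = 0 + 17·t and substitute into x ≡ 3 (mod 4): 17·t ≡ 3 − 0 = 3 (mod 4).
    Reduce coefficients mod 4: 1·t ≡ 3 (mod 4).
    So t ≡ 3 (mod 4).
    Then x = 0 + 17·3 = 51, valid modulo lcm(17, 4) = 68: x ≡ 51 (mod 68).
  Combine with x ≡ 9 (mod 11); new modulus lcm = 748.
    Write x = 51 + 68·t and substitute into x ≡ 9 (mod 11): 68·t ≡ 9 − 51 = -42 (mod 11).
    Reduce coefficients mod 11: 2·t ≡ 2 (mod 11).
    The inverse of 2 mod 11 is 6 (since 2·6 = 12 = 1·11 + 1), so t ≡ 6·2 = 12 ≡ 1 (mod 11).
    Then x = 51 + 68·1 = 119, valid modulo lcm(68, 11) = 748: x ≡ 119 (mod 748).
  Combine with x ≡ 2 (mod 5); new modulus lcm = 3740.
    Write x = 119 + 748·t and substitute into x ≡ 2 (mod 5): 748·t ≡ 2 − 119 = -117 (mod 5).
    Reduce coefficients mod 5: 3·t ≡ 3 (mod 5).
    The inverse of 3 mod 5 is 2 (since 3·2 = 6 = 1·5 + 1), so t ≡ 2·3 = 6 ≡ 1 (mod 5).
    Then x = 119 + 748·1 = 867, valid modulo lcm(748, 5) = 3740: x ≡ 867 (mod 3740).
Verify against each original: 867 mod 17 = 0, 867 mod 4 = 3, 867 mod 11 = 9, 867 mod 5 = 2.

x ≡ 867 (mod 3740).


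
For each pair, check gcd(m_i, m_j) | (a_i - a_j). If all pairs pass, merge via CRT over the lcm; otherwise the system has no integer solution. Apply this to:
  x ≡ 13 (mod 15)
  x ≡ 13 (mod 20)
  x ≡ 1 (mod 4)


Moduli 15, 20, 4 are not pairwise coprime, so CRT works modulo lcm(m_i) when all pairwise compatibility conditions hold.
Pairwise compatibility: gcd(m_i, m_j) must divide a_i - a_j for every pair.
Merge one congruence at a time:
  Start: x ≡ 13 (mod 15).
  Combine with x ≡ 13 (mod 20): gcd(15, 20) = 5; 13 - 13 = 0, which IS divisible by 5, so compatible.
    Write x = 13 + 15·t and substitute into x ≡ 13 (mod 20): 15·t ≡ 13 − 13 = 0 (mod 20).
    Divide the congruence (and modulus) by g = 5: 3·t ≡ 0 (mod 4).
    The inverse of 3 mod 4 is 3 (since 3·3 = 9 = 2·4 + 1), so t ≡ 3·0 = 0 ≡ 0 (mod 4).
    Then x = 13 + 15·0 = 13, valid modulo lcm(15, 20) = 60: x ≡ 13 (mod 60).
  Combine with x ≡ 1 (mod 4): gcd(60, 4) = 4; 1 - 13 = -12, which IS divisible by 4, so compatible.
    Write x = 13 + 60·t and substitute into x ≡ 1 (mod 4): 60·t ≡ 1 − 13 = -12 (mod 4).
    Divide the congruence (and modulus) by g = 4: 15·t ≡ -3 (mod 1).
    Modulo 1 every t works; take t = 0.
    Then x = 13 + 60·0 = 13, valid modulo lcm(60, 4) = 60: x ≡ 13 (mod 60).
Verify: 13 mod 15 = 13, 13 mod 20 = 13, 13 mod 4 = 1.

x ≡ 13 (mod 60).
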